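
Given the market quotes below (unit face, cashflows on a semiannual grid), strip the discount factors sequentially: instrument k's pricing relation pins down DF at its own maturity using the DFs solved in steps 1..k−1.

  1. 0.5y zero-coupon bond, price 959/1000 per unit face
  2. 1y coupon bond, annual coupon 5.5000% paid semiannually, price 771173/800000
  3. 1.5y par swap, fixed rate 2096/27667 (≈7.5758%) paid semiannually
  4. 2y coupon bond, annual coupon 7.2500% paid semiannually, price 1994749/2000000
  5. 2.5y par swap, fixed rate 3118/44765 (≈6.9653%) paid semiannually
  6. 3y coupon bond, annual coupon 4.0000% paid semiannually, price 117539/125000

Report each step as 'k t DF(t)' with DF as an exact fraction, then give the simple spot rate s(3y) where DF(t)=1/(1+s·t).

step 1 [0.5y] zero: DF = P = 959/1000 ≈ 0.959000
step 2 [1y] bond c/2=11/400: DF=(771173/800000 − 11/400·(0.959000))/(1+11/400) = 73/80 ≈ 0.912500
step 3 [1.5y] swap r/2=1048/27667: DF=(1 − 1048/27667·(0.959000+0.912500))/(1+1048/27667) = 1119/1250 ≈ 0.895200
step 4 [2y] bond c/2=29/800: DF=(1994749/2000000 − 29/800·(0.959000+0.912500+0.895200))/(1+29/800) = 8657/10000 ≈ 0.865700
step 5 [2.5y] swap r/2=1559/44765: DF=(1 − 1559/44765·(0.959000+0.912500+0.895200+0.865700))/(1+1559/44765) = 8441/10000 ≈ 0.844100
step 6 [3y] bond c/2=1/50: DF=(117539/125000 − 1/50·(0.959000+0.912500+0.895200+0.865700+0.844100))/(1+1/50) = 8341/10000 ≈ 0.834100

1 1/2 959/1000
2 1 73/80
3 3/2 1119/1250
4 2 8657/10000
5 5/2 8441/10000
6 3 8341/10000
s(3y) = (1/(8341/10000) − 1)/(3) = 553/8341 ≈ 6.6299%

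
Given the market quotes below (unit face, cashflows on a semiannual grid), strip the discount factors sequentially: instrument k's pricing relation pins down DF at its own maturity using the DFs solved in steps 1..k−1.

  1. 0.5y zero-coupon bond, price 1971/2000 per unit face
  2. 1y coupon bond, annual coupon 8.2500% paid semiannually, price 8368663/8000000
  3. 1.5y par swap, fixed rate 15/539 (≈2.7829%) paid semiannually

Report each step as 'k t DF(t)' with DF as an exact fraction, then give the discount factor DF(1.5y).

step 1 [0.5y] zero: DF = P = 1971/2000 ≈ 0.985500
step 2 [1y] bond c/2=33/800: DF=(8368663/8000000 − 33/800·(0.985500))/(1+33/800) = 1207/1250 ≈ 0.965600
step 3 [1.5y] swap r/2=15/1078: DF=(1 − 15/1078·(0.985500+0.965600))/(1+15/1078) = 1919/2000 ≈ 0.959500

1 1/2 1971/2000
2 1 1207/1250
3 3/2 1919/2000
DF(1.5y) = 1919/2000 ≈ 0.959500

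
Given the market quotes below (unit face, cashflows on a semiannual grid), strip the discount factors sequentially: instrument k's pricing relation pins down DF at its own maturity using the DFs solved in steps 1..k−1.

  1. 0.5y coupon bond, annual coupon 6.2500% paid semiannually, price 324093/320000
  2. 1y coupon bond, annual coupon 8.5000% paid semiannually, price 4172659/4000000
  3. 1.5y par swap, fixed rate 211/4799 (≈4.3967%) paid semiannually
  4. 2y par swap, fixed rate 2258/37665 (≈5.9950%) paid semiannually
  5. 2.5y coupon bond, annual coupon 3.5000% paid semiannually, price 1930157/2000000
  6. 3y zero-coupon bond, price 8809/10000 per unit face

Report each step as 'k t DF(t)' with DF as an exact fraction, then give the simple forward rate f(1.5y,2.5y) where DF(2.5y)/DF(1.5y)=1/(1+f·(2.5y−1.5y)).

step 1 [0.5y] bond c/2=1/32: DF=(324093/320000 − 1/32·(0))/(1+1/32) = 9821/10000 ≈ 0.982100
step 2 [1y] bond c/2=17/400: DF=(4172659/4000000 − 17/400·(0.982100))/(1+17/400) = 4803/5000 ≈ 0.960600
step 3 [1.5y] swap r/2=211/9598: DF=(1 − 211/9598·(0.982100+0.960600))/(1+211/9598) = 9367/10000 ≈ 0.936700
step 4 [2y] swap r/2=1129/37665: DF=(1 − 1129/37665·(0.982100+0.960600+0.936700))/(1+1129/37665) = 8871/10000 ≈ 0.887100
step 5 [2.5y] bond c/2=7/400: DF=(1930157/2000000 − 7/400·(0.982100+0.960600+0.936700+0.887100))/(1+7/400) = 8837/10000 ≈ 0.883700
step 6 [3y] zero: DF = P = 8809/10000 ≈ 0.880900

1 1/2 9821/10000
2 1 4803/5000
3 3/2 9367/10000
4 2 8871/10000
5 5/2 8837/10000
6 3 8809/10000
f(1.5y,2.5y) = ((9367/10000)/(8837/10000) − 1)/(1) = 530/8837 ≈ 5.9975%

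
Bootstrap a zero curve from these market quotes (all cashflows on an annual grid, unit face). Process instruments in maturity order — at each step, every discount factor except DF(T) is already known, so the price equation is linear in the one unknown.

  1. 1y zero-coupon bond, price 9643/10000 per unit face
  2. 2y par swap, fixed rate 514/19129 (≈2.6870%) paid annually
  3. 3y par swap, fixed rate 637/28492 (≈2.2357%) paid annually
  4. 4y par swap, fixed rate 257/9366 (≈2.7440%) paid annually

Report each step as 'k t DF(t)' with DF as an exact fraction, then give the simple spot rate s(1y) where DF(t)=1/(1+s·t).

1 1 9643/10000
2 2 4743/5000
3 3 9363/10000
4 4 2243/2500
s(1y) = (1/(9643/10000) − 1)/(1) = 357/9643 ≈ 3.7022%

step 1 [1y] zero: DF = P = 9643/10000 ≈ 0.964300
step 2 [2y] swap r/1=514/19129: DF=(1 − 514/19129·(0.964300))/(1+514/19129) = 4743/5000 ≈ 0.948600
step 3 [3y] swap r/1=637/28492: DF=(1 − 637/28492·(0.964300+0.948600))/(1+637/28492) = 9363/10000 ≈ 0.936300
step 4 [4y] swap r/1=257/9366: DF=(1 − 257/9366·(0.964300+0.948600+0.936300))/(1+257/9366) = 2243/2500 ≈ 0.897200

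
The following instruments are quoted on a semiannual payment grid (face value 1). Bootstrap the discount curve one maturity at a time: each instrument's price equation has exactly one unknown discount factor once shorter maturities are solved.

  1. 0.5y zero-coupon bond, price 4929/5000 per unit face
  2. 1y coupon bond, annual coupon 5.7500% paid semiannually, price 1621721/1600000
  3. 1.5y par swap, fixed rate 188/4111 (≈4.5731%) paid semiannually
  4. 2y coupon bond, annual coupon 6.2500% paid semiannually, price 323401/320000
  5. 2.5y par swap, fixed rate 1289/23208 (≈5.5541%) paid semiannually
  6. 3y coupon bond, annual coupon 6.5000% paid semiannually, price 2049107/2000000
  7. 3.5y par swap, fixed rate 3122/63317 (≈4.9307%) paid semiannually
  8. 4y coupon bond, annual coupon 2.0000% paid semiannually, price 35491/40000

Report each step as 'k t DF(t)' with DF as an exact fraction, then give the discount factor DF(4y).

1 1/2 4929/5000
2 1 9577/10000
3 3/2 4671/5000
4 2 558/625
5 5/2 8711/10000
6 3 4231/5000
7 7/2 8439/10000
8 4 4079/5000
DF(4y) = 4079/5000 ≈ 0.815800

step 1 [0.5y] zero: DF = P = 4929/5000 ≈ 0.985800
step 2 [1y] bond c/2=23/800: DF=(1621721/1600000 − 23/800·(0.985800))/(1+23/800) = 9577/10000 ≈ 0.957700
step 3 [1.5y] swap r/2=94/4111: DF=(1 − 94/4111·(0.985800+0.957700))/(1+94/4111) = 4671/5000 ≈ 0.934200
step 4 [2y] bond c/2=1/32: DF=(323401/320000 − 1/32·(0.985800+0.957700+0.934200))/(1+1/32) = 558/625 ≈ 0.892800
step 5 [2.5y] swap r/2=1289/46416: DF=(1 − 1289/46416·(0.985800+0.957700+0.934200+0.892800))/(1+1289/46416) = 8711/10000 ≈ 0.871100
step 6 [3y] bond c/2=13/400: DF=(2049107/2000000 − 13/400·(0.985800+0.957700+0.934200+0.892800+0.871100))/(1+13/400) = 4231/5000 ≈ 0.846200
step 7 [3.5y] swap r/2=1561/63317: DF=(1 − 1561/63317·(0.985800+0.957700+0.934200+0.892800+0.871100+0.846200))/(1+1561/63317) = 8439/10000 ≈ 0.843900
step 8 [4y] bond c/2=1/100: DF=(35491/40000 − 1/100·(0.985800+0.957700+0.934200+0.892800+0.871100+0.846200+0.843900))/(1+1/100) = 4079/5000 ≈ 0.815800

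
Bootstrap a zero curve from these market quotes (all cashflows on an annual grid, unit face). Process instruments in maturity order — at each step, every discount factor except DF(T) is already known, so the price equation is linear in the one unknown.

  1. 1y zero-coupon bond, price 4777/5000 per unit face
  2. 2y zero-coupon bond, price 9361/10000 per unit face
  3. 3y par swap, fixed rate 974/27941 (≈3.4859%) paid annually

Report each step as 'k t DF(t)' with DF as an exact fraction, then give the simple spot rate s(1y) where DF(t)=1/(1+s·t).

1 1 4777/5000
2 2 9361/10000
3 3 4513/5000
s(1y) = (1/(4777/5000) − 1)/(1) = 223/4777 ≈ 4.6682%

step 1 [1y] zero: DF = P = 4777/5000 ≈ 0.955400
step 2 [2y] zero: DF = P = 9361/10000 ≈ 0.936100
step 3 [3y] swap r/1=974/27941: DF=(1 − 974/27941·(0.955400+0.936100))/(1+974/27941) = 4513/5000 ≈ 0.902600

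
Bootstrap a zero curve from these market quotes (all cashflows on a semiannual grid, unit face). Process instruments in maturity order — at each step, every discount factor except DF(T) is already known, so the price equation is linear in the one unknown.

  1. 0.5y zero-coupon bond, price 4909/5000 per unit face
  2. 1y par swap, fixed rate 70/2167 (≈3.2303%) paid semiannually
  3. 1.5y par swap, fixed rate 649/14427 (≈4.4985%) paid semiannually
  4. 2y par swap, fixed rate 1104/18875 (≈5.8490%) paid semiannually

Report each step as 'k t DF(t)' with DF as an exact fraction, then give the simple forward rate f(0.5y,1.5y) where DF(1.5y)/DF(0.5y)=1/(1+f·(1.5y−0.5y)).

step 1 [0.5y] zero: DF = P = 4909/5000 ≈ 0.981800
step 2 [1y] swap r/2=35/2167: DF=(1 − 35/2167·(0.981800))/(1+35/2167) = 1937/2000 ≈ 0.968500
step 3 [1.5y] swap r/2=649/28854: DF=(1 − 649/28854·(0.981800+0.968500))/(1+649/28854) = 9351/10000 ≈ 0.935100
step 4 [2y] swap r/2=552/18875: DF=(1 − 552/18875·(0.981800+0.968500+0.935100))/(1+552/18875) = 556/625 ≈ 0.889600

1 1/2 4909/5000
2 1 1937/2000
3 3/2 9351/10000
4 2 556/625
f(0.5y,1.5y) = ((4909/5000)/(9351/10000) − 1)/(1) = 467/9351 ≈ 4.9941%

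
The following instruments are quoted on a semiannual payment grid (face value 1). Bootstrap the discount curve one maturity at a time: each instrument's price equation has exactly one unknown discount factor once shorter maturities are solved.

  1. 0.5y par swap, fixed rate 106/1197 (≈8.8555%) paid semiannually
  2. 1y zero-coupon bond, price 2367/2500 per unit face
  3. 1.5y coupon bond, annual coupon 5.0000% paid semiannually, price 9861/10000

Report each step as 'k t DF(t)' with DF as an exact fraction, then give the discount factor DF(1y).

step 1 [0.5y] swap r/2=53/1197: DF=(1 − 53/1197·(0))/(1+53/1197) = 1197/1250 ≈ 0.957600
step 2 [1y] zero: DF = P = 2367/2500 ≈ 0.946800
step 3 [1.5y] bond c/2=1/40: DF=(9861/10000 − 1/40·(0.957600+0.946800))/(1+1/40) = 2289/2500 ≈ 0.915600

1 1/2 1197/1250
2 1 2367/2500
3 3/2 2289/2500
DF(1y) = 2367/2500 ≈ 0.946800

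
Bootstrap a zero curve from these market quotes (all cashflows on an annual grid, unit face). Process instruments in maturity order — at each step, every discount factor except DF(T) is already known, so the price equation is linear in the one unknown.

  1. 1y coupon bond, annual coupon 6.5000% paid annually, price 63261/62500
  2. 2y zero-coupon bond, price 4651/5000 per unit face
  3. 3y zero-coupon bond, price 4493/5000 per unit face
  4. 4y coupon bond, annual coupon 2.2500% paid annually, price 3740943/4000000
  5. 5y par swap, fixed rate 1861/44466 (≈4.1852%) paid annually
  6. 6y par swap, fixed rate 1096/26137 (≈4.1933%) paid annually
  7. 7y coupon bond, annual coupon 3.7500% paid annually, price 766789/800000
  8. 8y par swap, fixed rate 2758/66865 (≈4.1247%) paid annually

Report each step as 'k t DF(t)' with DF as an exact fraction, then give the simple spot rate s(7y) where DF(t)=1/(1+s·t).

step 1 [1y] bond c/1=13/200: DF=(63261/62500 − 13/200·(0))/(1+13/200) = 594/625 ≈ 0.950400
step 2 [2y] zero: DF = P = 4651/5000 ≈ 0.930200
step 3 [3y] zero: DF = P = 4493/5000 ≈ 0.898600
step 4 [4y] bond c/1=9/400: DF=(3740943/4000000 − 9/400·(0.950400+0.930200+0.898600))/(1+9/400) = 1707/2000 ≈ 0.853500
step 5 [5y] swap r/1=1861/44466: DF=(1 − 1861/44466·(0.950400+0.930200+0.898600+0.853500))/(1+1861/44466) = 8139/10000 ≈ 0.813900
step 6 [6y] swap r/1=1096/26137: DF=(1 − 1096/26137·(0.950400+0.930200+0.898600+0.853500+0.813900))/(1+1096/26137) = 488/625 ≈ 0.780800
step 7 [7y] bond c/1=3/80: DF=(766789/800000 − 3/80·(0.950400+0.930200+0.898600+0.853500+0.813900+0.780800))/(1+3/80) = 7349/10000 ≈ 0.734900
step 8 [8y] swap r/1=2758/66865: DF=(1 − 2758/66865·(0.950400+0.930200+0.898600+0.853500+0.813900+0.780800+0.734900))/(1+2758/66865) = 3621/5000 ≈ 0.724200

1 1 594/625
2 2 4651/5000
3 3 4493/5000
4 4 1707/2000
5 5 8139/10000
6 6 488/625
7 7 7349/10000
8 8 3621/5000
s(7y) = (1/(7349/10000) − 1)/(7) = 2651/51443 ≈ 5.1533%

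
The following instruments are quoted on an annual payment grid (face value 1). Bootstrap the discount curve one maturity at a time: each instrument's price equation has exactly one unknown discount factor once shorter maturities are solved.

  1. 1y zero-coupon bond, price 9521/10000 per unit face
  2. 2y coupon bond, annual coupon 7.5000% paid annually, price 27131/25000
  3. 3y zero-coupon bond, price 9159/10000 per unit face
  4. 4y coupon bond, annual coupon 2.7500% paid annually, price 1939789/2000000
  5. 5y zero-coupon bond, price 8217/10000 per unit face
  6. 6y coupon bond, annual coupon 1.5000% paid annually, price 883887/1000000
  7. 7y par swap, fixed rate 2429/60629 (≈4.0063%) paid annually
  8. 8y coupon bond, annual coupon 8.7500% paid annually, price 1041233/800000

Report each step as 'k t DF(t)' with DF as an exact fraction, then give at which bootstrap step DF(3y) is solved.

1 1 9521/10000
2 2 9431/10000
3 3 9159/10000
4 4 8687/10000
5 5 8217/10000
6 6 8043/10000
7 7 7571/10000
8 8 709/1000
DF(3y) is solved at step 3

step 1 [1y] zero: DF = P = 9521/10000 ≈ 0.952100
step 2 [2y] bond c/1=3/40: DF=(27131/25000 − 3/40·(0.952100))/(1+3/40) = 9431/10000 ≈ 0.943100
step 3 [3y] zero: DF = P = 9159/10000 ≈ 0.915900
step 4 [4y] bond c/1=11/400: DF=(1939789/2000000 − 11/400·(0.952100+0.943100+0.915900))/(1+11/400) = 8687/10000 ≈ 0.868700
step 5 [5y] zero: DF = P = 8217/10000 ≈ 0.821700
step 6 [6y] bond c/1=3/200: DF=(883887/1000000 − 3/200·(0.952100+0.943100+0.915900+0.868700+0.821700))/(1+3/200) = 8043/10000 ≈ 0.804300
step 7 [7y] swap r/1=2429/60629: DF=(1 − 2429/60629·(0.952100+0.943100+0.915900+0.868700+0.821700+0.804300))/(1+2429/60629) = 7571/10000 ≈ 0.757100
step 8 [8y] bond c/1=7/80: DF=(1041233/800000 − 7/80·(0.952100+0.943100+0.915900+0.868700+0.821700+0.804300+0.757100))/(1+7/80) = 709/1000 ≈ 0.709000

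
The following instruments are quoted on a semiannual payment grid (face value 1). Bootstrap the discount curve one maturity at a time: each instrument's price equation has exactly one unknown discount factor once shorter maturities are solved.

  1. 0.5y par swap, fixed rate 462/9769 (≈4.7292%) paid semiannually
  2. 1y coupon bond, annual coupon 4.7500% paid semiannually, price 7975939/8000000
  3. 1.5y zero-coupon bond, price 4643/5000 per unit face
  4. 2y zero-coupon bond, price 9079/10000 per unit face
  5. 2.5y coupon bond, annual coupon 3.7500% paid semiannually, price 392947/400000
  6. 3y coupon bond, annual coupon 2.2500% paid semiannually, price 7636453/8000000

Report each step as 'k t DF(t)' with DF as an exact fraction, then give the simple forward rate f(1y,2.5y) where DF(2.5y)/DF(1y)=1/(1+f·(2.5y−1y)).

step 1 [0.5y] swap r/2=231/9769: DF=(1 − 231/9769·(0))/(1+231/9769) = 9769/10000 ≈ 0.976900
step 2 [1y] bond c/2=19/800: DF=(7975939/8000000 − 19/800·(0.976900))/(1+19/800) = 1189/1250 ≈ 0.951200
step 3 [1.5y] zero: DF = P = 4643/5000 ≈ 0.928600
step 4 [2y] zero: DF = P = 9079/10000 ≈ 0.907900
step 5 [2.5y] bond c/2=3/160: DF=(392947/400000 − 3/160·(0.976900+0.951200+0.928600+0.907900))/(1+3/160) = 179/200 ≈ 0.895000
step 6 [3y] bond c/2=9/800: DF=(7636453/8000000 − 9/800·(0.976900+0.951200+0.928600+0.907900+0.895000))/(1+9/800) = 8921/10000 ≈ 0.892100

1 1/2 9769/10000
2 1 1189/1250
3 3/2 4643/5000
4 2 9079/10000
5 5/2 179/200
6 3 8921/10000
f(1y,2.5y) = ((1189/1250)/(179/200) − 1)/(3/2) = 562/13425 ≈ 4.1862%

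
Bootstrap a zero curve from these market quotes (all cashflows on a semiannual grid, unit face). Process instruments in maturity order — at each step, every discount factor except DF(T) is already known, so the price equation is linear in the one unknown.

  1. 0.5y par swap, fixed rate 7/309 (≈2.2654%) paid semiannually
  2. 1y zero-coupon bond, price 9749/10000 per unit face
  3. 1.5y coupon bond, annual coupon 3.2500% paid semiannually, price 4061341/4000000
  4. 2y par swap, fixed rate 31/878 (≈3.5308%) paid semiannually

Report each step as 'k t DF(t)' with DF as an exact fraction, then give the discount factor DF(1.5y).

step 1 [0.5y] swap r/2=7/618: DF=(1 − 7/618·(0))/(1+7/618) = 618/625 ≈ 0.988800
step 2 [1y] zero: DF = P = 9749/10000 ≈ 0.974900
step 3 [1.5y] bond c/2=13/800: DF=(4061341/4000000 − 13/800·(0.988800+0.974900))/(1+13/800) = 9677/10000 ≈ 0.967700
step 4 [2y] swap r/2=31/1756: DF=(1 − 31/1756·(0.988800+0.974900+0.967700))/(1+31/1756) = 4659/5000 ≈ 0.931800

1 1/2 618/625
2 1 9749/10000
3 3/2 9677/10000
4 2 4659/5000
DF(1.5y) = 9677/10000 ≈ 0.967700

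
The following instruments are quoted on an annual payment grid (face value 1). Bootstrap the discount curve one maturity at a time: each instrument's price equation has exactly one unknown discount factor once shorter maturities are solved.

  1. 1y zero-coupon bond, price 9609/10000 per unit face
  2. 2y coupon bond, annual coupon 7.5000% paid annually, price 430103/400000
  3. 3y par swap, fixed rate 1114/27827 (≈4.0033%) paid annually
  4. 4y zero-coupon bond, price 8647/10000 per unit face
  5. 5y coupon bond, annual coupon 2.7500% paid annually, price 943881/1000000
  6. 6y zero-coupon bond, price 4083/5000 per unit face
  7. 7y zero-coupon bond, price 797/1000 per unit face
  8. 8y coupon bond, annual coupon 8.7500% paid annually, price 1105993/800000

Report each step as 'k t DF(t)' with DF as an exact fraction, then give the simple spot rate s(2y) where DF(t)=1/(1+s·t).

1 1 9609/10000
2 2 2333/2500
3 3 4443/5000
4 4 8647/10000
5 5 821/1000
6 6 4083/5000
7 7 797/1000
8 8 7819/10000
s(2y) = (1/(2333/2500) − 1)/(2) = 167/4666 ≈ 3.5791%

step 1 [1y] zero: DF = P = 9609/10000 ≈ 0.960900
step 2 [2y] bond c/1=3/40: DF=(430103/400000 − 3/40·(0.960900))/(1+3/40) = 2333/2500 ≈ 0.933200
step 3 [3y] swap r/1=1114/27827: DF=(1 − 1114/27827·(0.960900+0.933200))/(1+1114/27827) = 4443/5000 ≈ 0.888600
step 4 [4y] zero: DF = P = 8647/10000 ≈ 0.864700
step 5 [5y] bond c/1=11/400: DF=(943881/1000000 − 11/400·(0.960900+0.933200+0.888600+0.864700))/(1+11/400) = 821/1000 ≈ 0.821000
step 6 [6y] zero: DF = P = 4083/5000 ≈ 0.816600
step 7 [7y] zero: DF = P = 797/1000 ≈ 0.797000
step 8 [8y] bond c/1=7/80: DF=(1105993/800000 − 7/80·(0.960900+0.933200+0.888600+0.864700+0.821000+0.816600+0.797000))/(1+7/80) = 7819/10000 ≈ 0.781900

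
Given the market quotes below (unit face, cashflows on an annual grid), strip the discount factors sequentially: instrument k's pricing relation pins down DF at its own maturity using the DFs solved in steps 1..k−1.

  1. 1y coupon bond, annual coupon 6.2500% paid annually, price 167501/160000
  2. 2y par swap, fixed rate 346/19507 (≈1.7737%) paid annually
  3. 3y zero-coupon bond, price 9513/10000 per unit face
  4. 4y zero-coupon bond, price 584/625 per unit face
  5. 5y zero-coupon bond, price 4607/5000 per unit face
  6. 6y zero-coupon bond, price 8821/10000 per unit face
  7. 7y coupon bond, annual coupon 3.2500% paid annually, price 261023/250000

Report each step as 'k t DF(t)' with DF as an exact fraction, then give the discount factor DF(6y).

step 1 [1y] bond c/1=1/16: DF=(167501/160000 − 1/16·(0))/(1+1/16) = 9853/10000 ≈ 0.985300
step 2 [2y] swap r/1=346/19507: DF=(1 − 346/19507·(0.985300))/(1+346/19507) = 4827/5000 ≈ 0.965400
step 3 [3y] zero: DF = P = 9513/10000 ≈ 0.951300
step 4 [4y] zero: DF = P = 584/625 ≈ 0.934400
step 5 [5y] zero: DF = P = 4607/5000 ≈ 0.921400
step 6 [6y] zero: DF = P = 8821/10000 ≈ 0.882100
step 7 [7y] bond c/1=13/400: DF=(261023/250000 − 13/400·(0.985300+0.965400+0.951300+0.934400+0.921400+0.882100))/(1+13/400) = 8337/10000 ≈ 0.833700

1 1 9853/10000
2 2 4827/5000
3 3 9513/10000
4 4 584/625
5 5 4607/5000
6 6 8821/10000
7 7 8337/10000
DF(6y) = 8821/10000 ≈ 0.882100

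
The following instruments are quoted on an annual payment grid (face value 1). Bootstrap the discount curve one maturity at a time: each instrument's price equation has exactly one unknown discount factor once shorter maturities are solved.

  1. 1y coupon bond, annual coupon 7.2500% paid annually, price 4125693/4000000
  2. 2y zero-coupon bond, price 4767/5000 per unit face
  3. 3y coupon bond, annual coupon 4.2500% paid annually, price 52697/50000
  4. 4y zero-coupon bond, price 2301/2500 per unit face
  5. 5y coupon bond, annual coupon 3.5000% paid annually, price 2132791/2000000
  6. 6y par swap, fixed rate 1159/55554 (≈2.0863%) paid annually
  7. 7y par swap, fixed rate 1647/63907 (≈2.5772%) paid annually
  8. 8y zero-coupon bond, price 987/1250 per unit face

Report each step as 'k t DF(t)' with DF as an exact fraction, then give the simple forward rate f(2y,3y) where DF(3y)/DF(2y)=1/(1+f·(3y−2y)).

step 1 [1y] bond c/1=29/400: DF=(4125693/4000000 − 29/400·(0))/(1+29/400) = 9617/10000 ≈ 0.961700
step 2 [2y] zero: DF = P = 4767/5000 ≈ 0.953400
step 3 [3y] bond c/1=17/400: DF=(52697/50000 − 17/400·(0.961700+0.953400))/(1+17/400) = 9329/10000 ≈ 0.932900
step 4 [4y] zero: DF = P = 2301/2500 ≈ 0.920400
step 5 [5y] bond c/1=7/200: DF=(2132791/2000000 − 7/200·(0.961700+0.953400+0.932900+0.920400))/(1+7/200) = 9029/10000 ≈ 0.902900
step 6 [6y] swap r/1=1159/55554: DF=(1 − 1159/55554·(0.961700+0.953400+0.932900+0.920400+0.902900))/(1+1159/55554) = 8841/10000 ≈ 0.884100
step 7 [7y] swap r/1=1647/63907: DF=(1 − 1647/63907·(0.961700+0.953400+0.932900+0.920400+0.902900+0.884100))/(1+1647/63907) = 8353/10000 ≈ 0.835300
step 8 [8y] zero: DF = P = 987/1250 ≈ 0.789600

1 1 9617/10000
2 2 4767/5000
3 3 9329/10000
4 4 2301/2500
5 5 9029/10000
6 6 8841/10000
7 7 8353/10000
8 8 987/1250
f(2y,3y) = ((4767/5000)/(9329/10000) − 1)/(1) = 205/9329 ≈ 2.1974%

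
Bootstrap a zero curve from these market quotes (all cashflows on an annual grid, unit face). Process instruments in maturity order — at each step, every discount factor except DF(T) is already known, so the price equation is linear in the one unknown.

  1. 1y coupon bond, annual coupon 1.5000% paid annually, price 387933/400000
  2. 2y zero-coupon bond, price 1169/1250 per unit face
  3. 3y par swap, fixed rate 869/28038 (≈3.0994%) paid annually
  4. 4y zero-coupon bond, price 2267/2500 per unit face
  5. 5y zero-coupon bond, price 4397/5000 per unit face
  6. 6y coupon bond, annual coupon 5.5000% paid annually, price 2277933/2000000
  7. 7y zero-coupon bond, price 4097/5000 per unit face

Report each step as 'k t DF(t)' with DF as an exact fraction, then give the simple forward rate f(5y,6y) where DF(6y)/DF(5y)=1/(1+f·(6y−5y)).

step 1 [1y] bond c/1=3/200: DF=(387933/400000 − 3/200·(0))/(1+3/200) = 1911/2000 ≈ 0.955500
step 2 [2y] zero: DF = P = 1169/1250 ≈ 0.935200
step 3 [3y] swap r/1=869/28038: DF=(1 − 869/28038·(0.955500+0.935200))/(1+869/28038) = 9131/10000 ≈ 0.913100
step 4 [4y] zero: DF = P = 2267/2500 ≈ 0.906800
step 5 [5y] zero: DF = P = 4397/5000 ≈ 0.879400
step 6 [6y] bond c/1=11/200: DF=(2277933/2000000 − 11/200·(0.955500+0.935200+0.913100+0.906800+0.879400))/(1+11/200) = 8403/10000 ≈ 0.840300
step 7 [7y] zero: DF = P = 4097/5000 ≈ 0.819400

1 1 1911/2000
2 2 1169/1250
3 3 9131/10000
4 4 2267/2500
5 5 4397/5000
6 6 8403/10000
7 7 4097/5000
f(5y,6y) = ((4397/5000)/(8403/10000) − 1)/(1) = 391/8403 ≈ 4.6531%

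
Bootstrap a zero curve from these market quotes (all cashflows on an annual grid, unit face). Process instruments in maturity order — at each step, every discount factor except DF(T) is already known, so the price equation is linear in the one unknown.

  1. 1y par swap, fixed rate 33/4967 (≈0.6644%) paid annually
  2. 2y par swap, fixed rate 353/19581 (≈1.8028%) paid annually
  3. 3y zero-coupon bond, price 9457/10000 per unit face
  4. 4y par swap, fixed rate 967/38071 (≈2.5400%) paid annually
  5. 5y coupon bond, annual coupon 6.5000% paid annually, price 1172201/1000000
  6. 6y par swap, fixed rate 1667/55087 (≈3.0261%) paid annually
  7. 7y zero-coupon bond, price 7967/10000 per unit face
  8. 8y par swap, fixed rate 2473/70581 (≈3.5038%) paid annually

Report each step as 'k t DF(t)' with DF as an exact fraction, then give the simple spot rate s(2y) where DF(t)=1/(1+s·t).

1 1 4967/5000
2 2 9647/10000
3 3 9457/10000
4 4 9033/10000
5 5 8683/10000
6 6 8333/10000
7 7 7967/10000
8 8 7527/10000
s(2y) = (1/(9647/10000) − 1)/(2) = 353/19294 ≈ 1.8296%

step 1 [1y] swap r/1=33/4967: DF=(1 − 33/4967·(0))/(1+33/4967) = 4967/5000 ≈ 0.993400
step 2 [2y] swap r/1=353/19581: DF=(1 − 353/19581·(0.993400))/(1+353/19581) = 9647/10000 ≈ 0.964700
step 3 [3y] zero: DF = P = 9457/10000 ≈ 0.945700
step 4 [4y] swap r/1=967/38071: DF=(1 − 967/38071·(0.993400+0.964700+0.945700))/(1+967/38071) = 9033/10000 ≈ 0.903300
step 5 [5y] bond c/1=13/200: DF=(1172201/1000000 − 13/200·(0.993400+0.964700+0.945700+0.903300))/(1+13/200) = 8683/10000 ≈ 0.868300
step 6 [6y] swap r/1=1667/55087: DF=(1 − 1667/55087·(0.993400+0.964700+0.945700+0.903300+0.868300))/(1+1667/55087) = 8333/10000 ≈ 0.833300
step 7 [7y] zero: DF = P = 7967/10000 ≈ 0.796700
step 8 [8y] swap r/1=2473/70581: DF=(1 − 2473/70581·(0.993400+0.964700+0.945700+0.903300+0.868300+0.833300+0.796700))/(1+2473/70581) = 7527/10000 ≈ 0.752700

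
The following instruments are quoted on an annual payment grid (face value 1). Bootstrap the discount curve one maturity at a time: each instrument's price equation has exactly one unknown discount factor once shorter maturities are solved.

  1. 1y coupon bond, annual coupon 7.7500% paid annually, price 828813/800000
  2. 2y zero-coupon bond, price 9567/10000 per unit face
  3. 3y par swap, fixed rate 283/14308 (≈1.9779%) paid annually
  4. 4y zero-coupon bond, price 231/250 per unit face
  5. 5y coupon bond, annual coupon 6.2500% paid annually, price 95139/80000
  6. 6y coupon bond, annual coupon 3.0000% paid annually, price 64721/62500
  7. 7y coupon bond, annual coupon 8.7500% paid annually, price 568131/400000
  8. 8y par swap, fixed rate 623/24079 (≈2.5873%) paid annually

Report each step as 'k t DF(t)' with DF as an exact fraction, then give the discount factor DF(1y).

step 1 [1y] bond c/1=31/400: DF=(828813/800000 − 31/400·(0))/(1+31/400) = 1923/2000 ≈ 0.961500
step 2 [2y] zero: DF = P = 9567/10000 ≈ 0.956700
step 3 [3y] swap r/1=283/14308: DF=(1 − 283/14308·(0.961500+0.956700))/(1+283/14308) = 4717/5000 ≈ 0.943400
step 4 [4y] zero: DF = P = 231/250 ≈ 0.924000
step 5 [5y] bond c/1=1/16: DF=(95139/80000 − 1/16·(0.961500+0.956700+0.943400+0.924000))/(1+1/16) = 4483/5000 ≈ 0.896600
step 6 [6y] bond c/1=3/100: DF=(64721/62500 − 3/100·(0.961500+0.956700+0.943400+0.924000+0.896600))/(1+3/100) = 869/1000 ≈ 0.869000
step 7 [7y] bond c/1=7/80: DF=(568131/400000 − 7/80·(0.961500+0.956700+0.943400+0.924000+0.896600+0.869000))/(1+7/80) = 4297/5000 ≈ 0.859400
step 8 [8y] swap r/1=623/24079: DF=(1 − 623/24079·(0.961500+0.956700+0.943400+0.924000+0.896600+0.869000+0.859400))/(1+623/24079) = 8131/10000 ≈ 0.813100

1 1 1923/2000
2 2 9567/10000
3 3 4717/5000
4 4 231/250
5 5 4483/5000
6 6 869/1000
7 7 4297/5000
8 8 8131/10000
DF(1y) = 1923/2000 ≈ 0.961500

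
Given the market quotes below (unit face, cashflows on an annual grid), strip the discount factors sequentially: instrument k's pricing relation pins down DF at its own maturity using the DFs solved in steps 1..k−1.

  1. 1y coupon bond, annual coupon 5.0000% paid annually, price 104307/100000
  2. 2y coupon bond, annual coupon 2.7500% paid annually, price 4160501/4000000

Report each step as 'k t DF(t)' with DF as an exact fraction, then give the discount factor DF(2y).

1 1 4967/5000
2 2 9857/10000
DF(2y) = 9857/10000 ≈ 0.985700

step 1 [1y] bond c/1=1/20: DF=(104307/100000 − 1/20·(0))/(1+1/20) = 4967/5000 ≈ 0.993400
step 2 [2y] bond c/1=11/400: DF=(4160501/4000000 − 11/400·(0.993400))/(1+11/400) = 9857/10000 ≈ 0.985700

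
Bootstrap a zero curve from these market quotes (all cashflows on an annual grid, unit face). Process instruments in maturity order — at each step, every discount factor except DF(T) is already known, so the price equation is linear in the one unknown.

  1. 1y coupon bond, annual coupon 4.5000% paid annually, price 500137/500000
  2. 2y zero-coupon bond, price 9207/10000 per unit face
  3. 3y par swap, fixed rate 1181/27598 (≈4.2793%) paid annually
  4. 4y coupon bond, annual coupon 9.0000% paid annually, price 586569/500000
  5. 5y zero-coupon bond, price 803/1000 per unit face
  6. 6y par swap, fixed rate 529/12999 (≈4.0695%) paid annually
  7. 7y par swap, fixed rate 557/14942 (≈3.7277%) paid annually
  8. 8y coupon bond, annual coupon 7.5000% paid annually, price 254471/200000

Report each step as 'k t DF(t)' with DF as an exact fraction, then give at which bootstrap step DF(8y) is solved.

1 1 2393/2500
2 2 9207/10000
3 3 8819/10000
4 4 2121/2500
5 5 803/1000
6 6 1971/2500
7 7 1943/2500
8 8 3833/5000
DF(8y) is solved at step 8

step 1 [1y] bond c/1=9/200: DF=(500137/500000 − 9/200·(0))/(1+9/200) = 2393/2500 ≈ 0.957200
step 2 [2y] zero: DF = P = 9207/10000 ≈ 0.920700
step 3 [3y] swap r/1=1181/27598: DF=(1 − 1181/27598·(0.957200+0.920700))/(1+1181/27598) = 8819/10000 ≈ 0.881900
step 4 [4y] bond c/1=9/100: DF=(586569/500000 − 9/100·(0.957200+0.920700+0.881900))/(1+9/100) = 2121/2500 ≈ 0.848400
step 5 [5y] zero: DF = P = 803/1000 ≈ 0.803000
step 6 [6y] swap r/1=529/12999: DF=(1 − 529/12999·(0.957200+0.920700+0.881900+0.848400+0.803000))/(1+529/12999) = 1971/2500 ≈ 0.788400
step 7 [7y] swap r/1=557/14942: DF=(1 − 557/14942·(0.957200+0.920700+0.881900+0.848400+0.803000+0.788400))/(1+557/14942) = 1943/2500 ≈ 0.777200
step 8 [8y] bond c/1=3/40: DF=(254471/200000 − 3/40·(0.957200+0.920700+0.881900+0.848400+0.803000+0.788400+0.777200))/(1+3/40) = 3833/5000 ≈ 0.766600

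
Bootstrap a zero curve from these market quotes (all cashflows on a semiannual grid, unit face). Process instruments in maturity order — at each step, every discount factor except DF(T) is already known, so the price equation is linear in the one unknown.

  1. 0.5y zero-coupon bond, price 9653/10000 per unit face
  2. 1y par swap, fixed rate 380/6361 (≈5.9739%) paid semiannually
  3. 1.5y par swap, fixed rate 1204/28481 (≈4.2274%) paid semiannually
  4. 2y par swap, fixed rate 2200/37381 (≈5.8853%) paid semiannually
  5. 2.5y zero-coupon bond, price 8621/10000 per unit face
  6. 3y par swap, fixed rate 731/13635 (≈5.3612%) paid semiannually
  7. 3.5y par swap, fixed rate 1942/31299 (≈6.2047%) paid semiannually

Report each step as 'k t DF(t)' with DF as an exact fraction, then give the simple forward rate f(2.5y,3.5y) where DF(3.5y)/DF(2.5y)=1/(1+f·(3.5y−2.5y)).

1 1/2 9653/10000
2 1 943/1000
3 3/2 4699/5000
4 2 89/100
5 5/2 8621/10000
6 3 4269/5000
7 7/2 4029/5000
f(2.5y,3.5y) = ((8621/10000)/(4029/5000) − 1)/(1) = 563/8058 ≈ 6.9868%

step 1 [0.5y] zero: DF = P = 9653/10000 ≈ 0.965300
step 2 [1y] swap r/2=190/6361: DF=(1 − 190/6361·(0.965300))/(1+190/6361) = 943/1000 ≈ 0.943000
step 3 [1.5y] swap r/2=602/28481: DF=(1 − 602/28481·(0.965300+0.943000))/(1+602/28481) = 4699/5000 ≈ 0.939800
step 4 [2y] swap r/2=1100/37381: DF=(1 − 1100/37381·(0.965300+0.943000+0.939800))/(1+1100/37381) = 89/100 ≈ 0.890000
step 5 [2.5y] zero: DF = P = 8621/10000 ≈ 0.862100
step 6 [3y] swap r/2=731/27270: DF=(1 − 731/27270·(0.965300+0.943000+0.939800+0.890000+0.862100))/(1+731/27270) = 4269/5000 ≈ 0.853800
step 7 [3.5y] swap r/2=971/31299: DF=(1 − 971/31299·(0.965300+0.943000+0.939800+0.890000+0.862100+0.853800))/(1+971/31299) = 4029/5000 ≈ 0.805800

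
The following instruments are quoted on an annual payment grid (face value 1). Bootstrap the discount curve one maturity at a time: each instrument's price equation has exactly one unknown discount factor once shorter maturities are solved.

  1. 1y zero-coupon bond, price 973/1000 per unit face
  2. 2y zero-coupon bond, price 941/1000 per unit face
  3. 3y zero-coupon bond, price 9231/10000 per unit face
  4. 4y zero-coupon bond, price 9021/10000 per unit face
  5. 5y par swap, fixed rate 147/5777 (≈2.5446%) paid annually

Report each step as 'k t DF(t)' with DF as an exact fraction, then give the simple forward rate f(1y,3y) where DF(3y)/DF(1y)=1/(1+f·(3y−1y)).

step 1 [1y] zero: DF = P = 973/1000 ≈ 0.973000
step 2 [2y] zero: DF = P = 941/1000 ≈ 0.941000
step 3 [3y] zero: DF = P = 9231/10000 ≈ 0.923100
step 4 [4y] zero: DF = P = 9021/10000 ≈ 0.902100
step 5 [5y] swap r/1=147/5777: DF=(1 − 147/5777·(0.973000+0.941000+0.923100+0.902100))/(1+147/5777) = 1103/1250 ≈ 0.882400

1 1 973/1000
2 2 941/1000
3 3 9231/10000
4 4 9021/10000
5 5 1103/1250
f(1y,3y) = ((973/1000)/(9231/10000) − 1)/(2) = 499/18462 ≈ 2.7028%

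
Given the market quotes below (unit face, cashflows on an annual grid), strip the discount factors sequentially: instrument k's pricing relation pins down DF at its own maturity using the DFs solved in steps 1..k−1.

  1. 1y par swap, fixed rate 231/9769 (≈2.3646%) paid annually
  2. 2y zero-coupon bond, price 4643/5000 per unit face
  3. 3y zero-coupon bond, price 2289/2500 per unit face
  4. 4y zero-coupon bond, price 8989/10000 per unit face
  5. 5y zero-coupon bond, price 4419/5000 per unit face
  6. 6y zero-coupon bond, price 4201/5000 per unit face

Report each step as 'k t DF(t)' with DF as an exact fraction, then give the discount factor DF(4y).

step 1 [1y] swap r/1=231/9769: DF=(1 − 231/9769·(0))/(1+231/9769) = 9769/10000 ≈ 0.976900
step 2 [2y] zero: DF = P = 4643/5000 ≈ 0.928600
step 3 [3y] zero: DF = P = 2289/2500 ≈ 0.915600
step 4 [4y] zero: DF = P = 8989/10000 ≈ 0.898900
step 5 [5y] zero: DF = P = 4419/5000 ≈ 0.883800
step 6 [6y] zero: DF = P = 4201/5000 ≈ 0.840200

1 1 9769/10000
2 2 4643/5000
3 3 2289/2500
4 4 8989/10000
5 5 4419/5000
6 6 4201/5000
DF(4y) = 8989/10000 ≈ 0.898900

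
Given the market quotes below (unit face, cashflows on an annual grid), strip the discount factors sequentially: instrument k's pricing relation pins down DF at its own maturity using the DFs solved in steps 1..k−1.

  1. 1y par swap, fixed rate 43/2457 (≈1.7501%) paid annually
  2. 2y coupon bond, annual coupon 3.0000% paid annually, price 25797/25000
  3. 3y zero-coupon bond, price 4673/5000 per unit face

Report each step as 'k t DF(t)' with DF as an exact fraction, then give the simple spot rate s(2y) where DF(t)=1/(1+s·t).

1 1 2457/2500
2 2 2433/2500
3 3 4673/5000
s(2y) = (1/(2433/2500) − 1)/(2) = 67/4866 ≈ 1.3769%

step 1 [1y] swap r/1=43/2457: DF=(1 − 43/2457·(0))/(1+43/2457) = 2457/2500 ≈ 0.982800
step 2 [2y] bond c/1=3/100: DF=(25797/25000 − 3/100·(0.982800))/(1+3/100) = 2433/2500 ≈ 0.973200
step 3 [3y] zero: DF = P = 4673/5000 ≈ 0.934600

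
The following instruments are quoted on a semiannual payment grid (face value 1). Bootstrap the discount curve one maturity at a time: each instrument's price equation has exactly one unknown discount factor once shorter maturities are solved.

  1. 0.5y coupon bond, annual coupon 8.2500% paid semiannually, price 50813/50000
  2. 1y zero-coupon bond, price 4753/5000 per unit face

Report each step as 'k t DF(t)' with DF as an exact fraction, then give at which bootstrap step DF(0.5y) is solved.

1 1/2 122/125
2 1 4753/5000
DF(0.5y) is solved at step 1

step 1 [0.5y] bond c/2=33/800: DF=(50813/50000 − 33/800·(0))/(1+33/800) = 122/125 ≈ 0.976000
step 2 [1y] zero: DF = P = 4753/5000 ≈ 0.950600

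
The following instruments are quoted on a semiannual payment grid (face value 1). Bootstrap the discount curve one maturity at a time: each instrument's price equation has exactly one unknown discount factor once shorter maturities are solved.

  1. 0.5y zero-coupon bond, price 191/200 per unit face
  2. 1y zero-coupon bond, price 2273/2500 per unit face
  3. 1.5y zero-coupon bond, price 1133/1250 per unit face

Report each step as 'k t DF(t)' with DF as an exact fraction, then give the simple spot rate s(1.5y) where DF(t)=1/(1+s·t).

1 1/2 191/200
2 1 2273/2500
3 3/2 1133/1250
s(1.5y) = (1/(1133/1250) − 1)/(3/2) = 78/1133 ≈ 6.8844%

step 1 [0.5y] zero: DF = P = 191/200 ≈ 0.955000
step 2 [1y] zero: DF = P = 2273/2500 ≈ 0.909200
step 3 [1.5y] zero: DF = P = 1133/1250 ≈ 0.906400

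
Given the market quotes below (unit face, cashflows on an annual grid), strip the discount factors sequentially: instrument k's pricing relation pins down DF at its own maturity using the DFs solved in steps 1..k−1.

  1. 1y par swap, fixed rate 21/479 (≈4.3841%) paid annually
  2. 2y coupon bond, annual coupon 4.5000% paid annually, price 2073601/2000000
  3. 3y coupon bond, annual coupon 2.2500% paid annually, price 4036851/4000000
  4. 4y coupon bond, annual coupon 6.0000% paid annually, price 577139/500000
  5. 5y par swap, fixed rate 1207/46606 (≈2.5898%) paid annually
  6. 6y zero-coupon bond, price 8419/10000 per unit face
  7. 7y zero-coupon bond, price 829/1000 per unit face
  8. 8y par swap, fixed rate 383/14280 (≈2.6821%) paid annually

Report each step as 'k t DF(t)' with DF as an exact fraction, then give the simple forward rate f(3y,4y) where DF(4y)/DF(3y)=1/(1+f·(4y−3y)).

step 1 [1y] swap r/1=21/479: DF=(1 − 21/479·(0))/(1+21/479) = 479/500 ≈ 0.958000
step 2 [2y] bond c/1=9/200: DF=(2073601/2000000 − 9/200·(0.958000))/(1+9/200) = 9509/10000 ≈ 0.950900
step 3 [3y] bond c/1=9/400: DF=(4036851/4000000 − 9/400·(0.958000+0.950900))/(1+9/400) = 189/200 ≈ 0.945000
step 4 [4y] bond c/1=3/50: DF=(577139/500000 − 3/50·(0.958000+0.950900+0.945000))/(1+3/50) = 4637/5000 ≈ 0.927400
step 5 [5y] swap r/1=1207/46606: DF=(1 − 1207/46606·(0.958000+0.950900+0.945000+0.927400))/(1+1207/46606) = 8793/10000 ≈ 0.879300
step 6 [6y] zero: DF = P = 8419/10000 ≈ 0.841900
step 7 [7y] zero: DF = P = 829/1000 ≈ 0.829000
step 8 [8y] swap r/1=383/14280: DF=(1 − 383/14280·(0.958000+0.950900+0.945000+0.927400+0.879300+0.841900+0.829000))/(1+383/14280) = 1617/2000 ≈ 0.808500

1 1 479/500
2 2 9509/10000
3 3 189/200
4 4 4637/5000
5 5 8793/10000
6 6 8419/10000
7 7 829/1000
8 8 1617/2000
f(3y,4y) = ((189/200)/(4637/5000) − 1)/(1) = 88/4637 ≈ 1.8978%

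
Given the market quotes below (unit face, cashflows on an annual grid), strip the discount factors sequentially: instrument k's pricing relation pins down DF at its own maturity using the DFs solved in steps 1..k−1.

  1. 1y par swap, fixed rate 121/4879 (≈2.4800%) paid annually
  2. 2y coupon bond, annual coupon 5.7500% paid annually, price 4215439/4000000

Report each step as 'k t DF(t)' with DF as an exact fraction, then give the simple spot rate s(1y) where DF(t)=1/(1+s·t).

step 1 [1y] swap r/1=121/4879: DF=(1 − 121/4879·(0))/(1+121/4879) = 4879/5000 ≈ 0.975800
step 2 [2y] bond c/1=23/400: DF=(4215439/4000000 − 23/400·(0.975800))/(1+23/400) = 1887/2000 ≈ 0.943500

1 1 4879/5000
2 2 1887/2000
s(1y) = (1/(4879/5000) − 1)/(1) = 121/4879 ≈ 2.4800%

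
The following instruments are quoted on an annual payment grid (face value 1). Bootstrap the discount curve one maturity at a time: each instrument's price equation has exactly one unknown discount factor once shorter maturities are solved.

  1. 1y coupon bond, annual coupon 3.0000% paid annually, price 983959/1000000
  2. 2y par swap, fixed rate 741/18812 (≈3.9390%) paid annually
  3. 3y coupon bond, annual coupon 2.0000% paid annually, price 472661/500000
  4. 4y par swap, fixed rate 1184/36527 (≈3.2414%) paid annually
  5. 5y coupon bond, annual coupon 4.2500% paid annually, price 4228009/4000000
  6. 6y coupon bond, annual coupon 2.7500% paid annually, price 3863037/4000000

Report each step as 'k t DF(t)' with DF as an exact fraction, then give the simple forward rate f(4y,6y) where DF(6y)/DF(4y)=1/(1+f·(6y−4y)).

1 1 9553/10000
2 2 9259/10000
3 3 8899/10000
4 4 551/625
5 5 173/200
6 6 819/1000
f(4y,6y) = ((551/625)/(819/1000) − 1)/(2) = 313/8190 ≈ 3.8217%

step 1 [1y] bond c/1=3/100: DF=(983959/1000000 − 3/100·(0))/(1+3/100) = 9553/10000 ≈ 0.955300
step 2 [2y] swap r/1=741/18812: DF=(1 − 741/18812·(0.955300))/(1+741/18812) = 9259/10000 ≈ 0.925900
step 3 [3y] bond c/1=1/50: DF=(472661/500000 − 1/50·(0.955300+0.925900))/(1+1/50) = 8899/10000 ≈ 0.889900
step 4 [4y] swap r/1=1184/36527: DF=(1 − 1184/36527·(0.955300+0.925900+0.889900))/(1+1184/36527) = 551/625 ≈ 0.881600
step 5 [5y] bond c/1=17/400: DF=(4228009/4000000 − 17/400·(0.955300+0.925900+0.889900+0.881600))/(1+17/400) = 173/200 ≈ 0.865000
step 6 [6y] bond c/1=11/400: DF=(3863037/4000000 − 11/400·(0.955300+0.925900+0.889900+0.881600+0.865000))/(1+11/400) = 819/1000 ≈ 0.819000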